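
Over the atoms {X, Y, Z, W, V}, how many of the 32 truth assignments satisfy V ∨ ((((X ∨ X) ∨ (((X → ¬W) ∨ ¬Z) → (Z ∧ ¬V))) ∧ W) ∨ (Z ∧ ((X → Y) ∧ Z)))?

25

Initial set: {(V ∨ ((((X ∨ X) ∨ (((X → ¬W) ∨ ¬Z) → (Z ∧ ¬V))) ∧ W) ∨ (Z ∧ ((X → Y) ∧ Z))))}.
(V ∨ ((((X ∨ X) ∨ (((X → ¬W) ∨ ¬Z) → (Z ∧ ¬V))) ∧ W) ∨ (Z ∧ ((X → Y) ∧ Z)))): β-rule — branch into V  //  ((((X ∨ X) ∨ (((X → ¬W) ∨ ¬Z) → (Z ∧ ¬V))) ∧ W) ∨ (Z ∧ ((X → Y) ∧ Z))).
  branch 1 (add V):
    ○ open, literals {V=1}.
  branch 2 (add ((((X ∨ X) ∨ (((X → ¬W) ∨ ¬Z) → (Z ∧ ¬V))) ∧ W) ∨ (Z ∧ ((X → Y) ∧ Z)))):
    ((((X ∨ X) ∨ (((X → ¬W) ∨ ¬Z) → (Z ∧ ¬V))) ∧ W) ∨ (Z ∧ ((X → Y) ∧ Z))): β-rule — branch into (((X ∨ X) ∨ (((X → ¬W) ∨ ¬Z) → (Z ∧ ¬V))) ∧ W)  //  (Z ∧ ((X → Y) ∧ Z)).
      branch 2.1 (add (((X ∨ X) ∨ (((X → ¬W) ∨ ¬Z) → (Z ∧ ¬V))) ∧ W)):
        (((X ∨ X) ∨ (((X → ¬W) ∨ ¬Z) → (Z ∧ ¬V))) ∧ W): α-rule — add ((X ∨ X) ∨ (((X → ¬W) ∨ ¬Z) → (Z ∧ ¬V))), W.
        ((X ∨ X) ∨ (((X → ¬W) ∨ ¬Z) → (Z ∧ ¬V))): β-rule — branch into (X ∨ X)  //  (((X → ¬W) ∨ ¬Z) → (Z ∧ ¬V)).
          branch 2.1.1 (add (X ∨ X)):
            (X ∨ X): β-rule — branch into X  //  X.
              branch 2.1.1.1 (add X):
                ○ open, literals {W=1, X=1}.
              branch 2.1.1.2 (add X):
                ○ open, literals {W=1, X=1}.
          branch 2.1.2 (add (((X → ¬W) ∨ ¬Z) → (Z ∧ ¬V))):
            (((X → ¬W) ∨ ¬Z) → (Z ∧ ¬V)): β-rule — branch into ¬((X → ¬W) ∨ ¬Z)  //  (Z ∧ ¬V).
              branch 2.1.2.1 (add ¬((X → ¬W) ∨ ¬Z)):
                ¬((X → ¬W) ∨ ¬Z): α-rule — add ¬(X → ¬W), ¬¬Z.
                ¬(X → ¬W): α-rule — add X, ¬¬W.
                ○ open, literals {W=1, X=1, Z=1}.
              branch 2.1.2.2 (add (Z ∧ ¬V)):
                (Z ∧ ¬V): α-rule — add Z, ¬V.
                ○ open, literals {V=0, W=1, Z=1}.
      branch 2.2 (add (Z ∧ ((X → Y) ∧ Z))):
        (Z ∧ ((X → Y) ∧ Z)): α-rule — add Z, ((X → Y) ∧ Z).
        ((X → Y) ∧ Z): α-rule — add (X → Y), Z.
        (X → Y): β-rule — branch into ¬X  //  Y.
          branch 2.2.1 (add ¬X):
            ○ open, literals {X=0, Z=1}.
          branch 2.2.2 (add Y):
            ○ open, literals {Y=1, Z=1}.
0 branches closed, 7 open.
Each open branch fixes some atoms; the unmentioned ones are free. Counting distinct full assignments: branch {V=1} (X, Y, Z, W) contributes 16 new; branch {W=1, X=1} (Y, Z, V) contributes 4 new; branch {W=1, X=1} (Y, Z, V) contributes 0 new; branch {W=1, X=1, Z=1} (Y, V) contributes 0 new; branch {V=0, W=1, Z=1} (X, Y) contributes 2 new; branch {X=0, Z=1} (Y, W, V) contributes 2 new; branch {Y=1, Z=1} (X, W, V) contributes 1 new. Total: 25.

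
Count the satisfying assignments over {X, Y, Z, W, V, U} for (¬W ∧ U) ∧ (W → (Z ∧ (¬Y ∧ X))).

Initial set: {((¬W ∧ U) ∧ (W → (Z ∧ (¬Y ∧ X))))}.
((¬W ∧ U) ∧ (W → (Z ∧ (¬Y ∧ X)))): α-rule — add (¬W ∧ U), (W → (Z ∧ (¬Y ∧ X))).
(¬W ∧ U): α-rule — add ¬W, U.
(W → (Z ∧ (¬Y ∧ X))): β-rule — branch into ¬W  //  (Z ∧ (¬Y ∧ X)).
  branch 1 (add ¬W):
    ○ open, literals {U=T, W=F}.
  branch 2 (add (Z ∧ (¬Y ∧ X))):
    (Z ∧ (¬Y ∧ X)): α-rule — add Z, (¬Y ∧ X).
    (¬Y ∧ X): α-rule — add ¬Y, X.
    ○ open, literals {U=T, W=F, X=T, Y=F, Z=T}.
0 branches closed, 2 open.
Each open branch fixes some atoms; the unmentioned ones are free. Counting distinct full assignments: branch {U=T, W=F} (X, Y, Z, V) contributes 16 new; branch {U=T, W=F, X=T, Y=F, Z=T} (V) contributes 0 new. Total: 16.

16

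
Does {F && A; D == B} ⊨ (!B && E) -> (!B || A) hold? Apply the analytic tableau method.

Yes

Initial set: {(F && A); (D == B); !((!B && E) -> (!B || A))}.
(F && A): α-rule — add F, A.
!((!B && E) -> (!B || A)): α-rule — add (!B && E), !(!B || A).
(!B && E): α-rule — add !B, E.
!(!B || A): α-rule — add !!B, !A.
× closes — contains both B and !B.
All 1 branch closes.
Every branch closed, so the premises entail the conclusion.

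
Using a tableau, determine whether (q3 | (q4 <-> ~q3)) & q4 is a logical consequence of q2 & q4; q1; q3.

Initial set: {(q2 & q4); q1; q3; ~((q3 | (q4 <-> ~q3)) & q4)}.
(q2 & q4): α-rule — add q2, q4.
~((q3 | (q4 <-> ~q3)) & q4): β-rule — branch into ~(q3 | (q4 <-> ~q3))  //  ~q4.
  branch 1 (add ~(q3 | (q4 <-> ~q3))):
    ~(q3 | (q4 <-> ~q3)): α-rule — add ~q3, ~(q4 <-> ~q3).
    × closes — contains both q3 and ~q3.
  branch 2 (add ~q4):
    × closes — contains both q4 and ~q4.
All 2 branches close.
Every branch closed, so the premises entail the conclusion.

Yes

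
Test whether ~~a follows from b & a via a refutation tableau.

Initial set: {(b & a); ~~~a}.
(b & a): α-rule — add b, a.
~~~a: drop double negation, giving ~a.
× closes — contains both a and ~a.
All 1 branch closes.
Every branch closed, so the premises entail the conclusion.

Yes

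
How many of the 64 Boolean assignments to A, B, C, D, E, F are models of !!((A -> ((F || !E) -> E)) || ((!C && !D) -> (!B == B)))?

Initial set: {!!((A -> ((F || !E) -> E)) || ((!C && !D) -> (!B == B)))}.
!!((A -> ((F || !E) -> E)) || ((!C && !D) -> (!B == B))): drop double negation, giving ((A -> ((F || !E) -> E)) || ((!C && !D) -> (!B == B))).
((A -> ((F || !E) -> E)) || ((!C && !D) -> (!B == B))): β-rule — branch into (A -> ((F || !E) -> E))  //  ((!C && !D) -> (!B == B)).
  branch 1 (add (A -> ((F || !E) -> E))):
    (A -> ((F || !E) -> E)): β-rule — branch into !A  //  ((F || !E) -> E).
      branch 1.1 (add !A):
        ○ open, literals {A=F}.
      branch 1.2 (add ((F || !E) -> E)):
        ((F || !E) -> E): β-rule — branch into !(F || !E)  //  E.
          branch 1.2.1 (add !(F || !E)):
            !(F || !E): α-rule — add !F, !!E.
            ○ open, literals {E=T, F=F}.
          branch 1.2.2 (add E):
            ○ open, literals {E=T}.
  branch 2 (add ((!C && !D) -> (!B == B))):
    ((!C && !D) -> (!B == B)): β-rule — branch into !(!C && !D)  //  (!B == B).
      branch 2.1 (add !(!C && !D)):
        !(!C && !D): β-rule — branch into !!C  //  !!D.
          branch 2.1.1 (add !!C):
            ○ open, literals {C=T}.
          branch 2.1.2 (add !!D):
            ○ open, literals {D=T}.
      branch 2.2 (add (!B == B)):
        (!B == B): β-rule — branch into !B, B  //  !!B, !B.
          branch 2.2.1 (add !B, B):
            × closes — contains both B and !B.
          branch 2.2.2 (add !!B, !B):
            × closes — contains both B and !B.
2 branches closed, 5 open.
Each open branch fixes some atoms; the unmentioned ones are free. Counting distinct full assignments: branch {A=F} (B, C, D, E, F) contributes 32 new; branch {E=T, F=F} (A, B, C, D) contributes 8 new; branch {E=T} (A, B, C, D, F) contributes 8 new; branch {C=T} (A, B, D, E, F) contributes 8 new; branch {D=T} (A, B, C, E, F) contributes 4 new. Total: 60.

60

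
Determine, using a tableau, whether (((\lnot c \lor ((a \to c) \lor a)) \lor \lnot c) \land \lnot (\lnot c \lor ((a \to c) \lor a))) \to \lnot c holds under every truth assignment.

Valid

Assume the negation and expand:
Initial set: {F ((((\lnot c \lor ((a \to c) \lor a)) \lor \lnot c) \land \lnot (\lnot c \lor ((a \to c) \lor a))) \to \lnot c)}.
F ((((\lnot c \lor ((a \to c) \lor a)) \lor \lnot c) \land \lnot (\lnot c \lor ((a \to c) \lor a))) \to \lnot c): α-rule — add T (((\lnot c \lor ((a \to c) \lor a)) \lor \lnot c) \land \lnot (\lnot c \lor ((a \to c) \lor a))), F \lnot c.
T (((\lnot c \lor ((a \to c) \lor a)) \lor \lnot c) \land \lnot (\lnot c \lor ((a \to c) \lor a))): α-rule — add T ((\lnot c \lor ((a \to c) \lor a)) \lor \lnot c), T \lnot (\lnot c \lor ((a \to c) \lor a)).
T \lnot (\lnot c \lor ((a \to c) \lor a)): α-rule — add F \lnot c, F ((a \to c) \lor a).
F ((a \to c) \lor a): α-rule — add F (a \to c), F a.
F (a \to c): α-rule — add T a, F c.
× closes — contains both a and \lnot a.
All 1 branch closes.
Every branch closed, so the negation is unsatisfiable and the formula is valid.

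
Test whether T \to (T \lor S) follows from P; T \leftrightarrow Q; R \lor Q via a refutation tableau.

Yes

Initial set: {P; (T \leftrightarrow Q); (R \lor Q); \lnot (T \to (T \lor S))}.
\lnot (T \to (T \lor S)): α-rule — add T, \lnot (T \lor S).
\lnot (T \lor S): α-rule — add \lnot T, \lnot S.
× closes — contains both T and \lnot T.
All 1 branch closes.
Every branch closed, so the premises entail the conclusion.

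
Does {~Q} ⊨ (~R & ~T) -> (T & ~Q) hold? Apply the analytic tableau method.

No

Initial set: {~Q; ~((~R & ~T) -> (T & ~Q))}.
~((~R & ~T) -> (T & ~Q)): α-rule — add (~R & ~T), ~(T & ~Q).
(~R & ~T): α-rule — add ~R, ~T.
~(T & ~Q): β-rule — branch into ~T  //  ~~Q.
  branch 1 (add ~T):
    ○ open, literals {Q=0, R=0, T=0}.
  branch 2 (add ~~Q):
    × closes — contains both Q and ~Q.
1 branch closed, 1 open.
An open branch gives a countermodel: Q=0, R=0, T=0 (unmentioned atoms arbitrary); the premises hold there but the conclusion fails.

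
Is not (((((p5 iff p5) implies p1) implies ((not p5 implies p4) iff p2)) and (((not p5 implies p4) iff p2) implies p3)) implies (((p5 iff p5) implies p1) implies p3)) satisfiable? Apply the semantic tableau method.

Unsatisfiable

Initial set: {T not (((((p5 iff p5) implies p1) implies ((not p5 implies p4) iff p2)) and (((not p5 implies p4) iff p2) implies p3)) implies (((p5 iff p5) implies p1) implies p3))}.
T not (((((p5 iff p5) implies p1) implies ((not p5 implies p4) iff p2)) and (((not p5 implies p4) iff p2) implies p3)) implies (((p5 iff p5) implies p1) implies p3)): α-rule — add T ((((p5 iff p5) implies p1) implies ((not p5 implies p4) iff p2)) and (((not p5 implies p4) iff p2) implies p3)), F (((p5 iff p5) implies p1) implies p3).
T ((((p5 iff p5) implies p1) implies ((not p5 implies p4) iff p2)) and (((not p5 implies p4) iff p2) implies p3)): α-rule — add T (((p5 iff p5) implies p1) implies ((not p5 implies p4) iff p2)), T (((not p5 implies p4) iff p2) implies p3).
F (((p5 iff p5) implies p1) implies p3): α-rule — add T ((p5 iff p5) implies p1), F p3.
T (((p5 iff p5) implies p1) implies ((not p5 implies p4) iff p2)): β-rule — branch into F ((p5 iff p5) implies p1)  //  T ((not p5 implies p4) iff p2).
  branch 1 (add F ((p5 iff p5) implies p1)):
    F ((p5 iff p5) implies p1): α-rule — add T (p5 iff p5), F p1.
    T (((not p5 implies p4) iff p2) implies p3): β-rule — branch into F ((not p5 implies p4) iff p2)  //  T p3.
      branch 1.1 (add F ((not p5 implies p4) iff p2)):
        T ((p5 iff p5) implies p1): β-rule — branch into F (p5 iff p5)  //  T p1.
          branch 1.1.1 (add F (p5 iff p5)):
            T (p5 iff p5): β-rule — branch into T p5, T p5  //  F p5, F p5.
              branch 1.1.1.1 (add T p5, T p5):
                F ((not p5 implies p4) iff p2): β-rule — branch into T (not p5 implies p4), F p2  //  F (not p5 implies p4), T p2.
                  branch 1.1.1.1.1 (add T (not p5 implies p4), F p2):
                    F (p5 iff p5): β-rule — branch into T p5, F p5  //  F p5, T p5.
                      branch 1.1.1.1.1.1 (add T p5, F p5):
                        × closes — contains both p5 and not p5.
                      branch 1.1.1.1.1.2 (add F p5, T p5):
                        × closes — contains both p5 and not p5.
                  branch 1.1.1.1.2 (add F (not p5 implies p4), T p2):
                    F (not p5 implies p4): α-rule — add T not p5, F p4.
                    × closes — contains both p5 and not p5.
              branch 1.1.1.2 (add F p5, F p5):
                F ((not p5 implies p4) iff p2): β-rule — branch into T (not p5 implies p4), F p2  //  F (not p5 implies p4), T p2.
                  branch 1.1.1.2.1 (add T (not p5 implies p4), F p2):
                    F (p5 iff p5): β-rule — branch into T p5, F p5  //  F p5, T p5.
                      branch 1.1.1.2.1.1 (add T p5, F p5):
                        × closes — contains both p5 and not p5.
                      branch 1.1.1.2.1.2 (add F p5, T p5):
                        × closes — contains both p5 and not p5.
                  branch 1.1.1.2.2 (add F (not p5 implies p4), T p2):
                    F (not p5 implies p4): α-rule — add T not p5, F p4.
                    F (p5 iff p5): β-rule — branch into T p5, F p5  //  F p5, T p5.
                      branch 1.1.1.2.2.1 (add T p5, F p5):
                        × closes — contains both p5 and not p5.
                      branch 1.1.1.2.2.2 (add F p5, T p5):
                        × closes — contains both p5 and not p5.
          branch 1.1.2 (add T p1):
            × closes — contains both p1 and not p1.
      branch 1.2 (add T p3):
        × closes — contains both p3 and not p3.
  branch 2 (add T ((not p5 implies p4) iff p2)):
    T (((not p5 implies p4) iff p2) implies p3): β-rule — branch into F ((not p5 implies p4) iff p2)  //  T p3.
      branch 2.1 (add F ((not p5 implies p4) iff p2)):
        T ((p5 iff p5) implies p1): β-rule — branch into F (p5 iff p5)  //  T p1.
          branch 2.1.1 (add F (p5 iff p5)):
            T ((not p5 implies p4) iff p2): β-rule — branch into T (not p5 implies p4), T p2  //  F (not p5 implies p4), F p2.
              branch 2.1.1.1 (add T (not p5 implies p4), T p2):
                F ((not p5 implies p4) iff p2): β-rule — branch into T (not p5 implies p4), F p2  //  F (not p5 implies p4), T p2.
                  branch 2.1.1.1.1 (add T (not p5 implies p4), F p2):
                    × closes — contains both p2 and not p2.
                  branch 2.1.1.1.2 (add F (not p5 implies p4), T p2):
                    F (not p5 implies p4): α-rule — add T not p5, F p4.
                    F (p5 iff p5): β-rule — branch into T p5, F p5  //  F p5, T p5.
                      branch 2.1.1.1.2.1 (add T p5, F p5):
                        × closes — contains both p5 and not p5.
                      branch 2.1.1.1.2.2 (add F p5, T p5):
                        × closes — contains both p5 and not p5.
              branch 2.1.1.2 (add F (not p5 implies p4), F p2):
                F (not p5 implies p4): α-rule — add T not p5, F p4.
                F ((not p5 implies p4) iff p2): β-rule — branch into T (not p5 implies p4), F p2  //  F (not p5 implies p4), T p2.
                  branch 2.1.1.2.1 (add T (not p5 implies p4), F p2):
                    F (p5 iff p5): β-rule — branch into T p5, F p5  //  F p5, T p5.
                      branch 2.1.1.2.1.1 (add T p5, F p5):
                        × closes — contains both p5 and not p5.
                      branch 2.1.1.2.1.2 (add F p5, T p5):
                        × closes — contains both p5 and not p5.
                  branch 2.1.1.2.2 (add F (not p5 implies p4), T p2):
                    × closes — contains both p2 and not p2.
          branch 2.1.2 (add T p1):
            T ((not p5 implies p4) iff p2): β-rule — branch into T (not p5 implies p4), T p2  //  F (not p5 implies p4), F p2.
              branch 2.1.2.1 (add T (not p5 implies p4), T p2):
                F ((not p5 implies p4) iff p2): β-rule — branch into T (not p5 implies p4), F p2  //  F (not p5 implies p4), T p2.
                  branch 2.1.2.1.1 (add T (not p5 implies p4), F p2):
                    × closes — contains both p2 and not p2.
                  branch 2.1.2.1.2 (add F (not p5 implies p4), T p2):
                    F (not p5 implies p4): α-rule — add T not p5, F p4.
                    T (not p5 implies p4): β-rule — branch into F not p5  //  T p4.
                      branch 2.1.2.1.2.1 (add F not p5):
                        × closes — contains both p5 and not p5.
                      branch 2.1.2.1.2.2 (add T p4):
                        × closes — contains both p4 and not p4.
              branch 2.1.2.2 (add F (not p5 implies p4), F p2):
                F (not p5 implies p4): α-rule — add T not p5, F p4.
                F ((not p5 implies p4) iff p2): β-rule — branch into T (not p5 implies p4), F p2  //  F (not p5 implies p4), T p2.
                  branch 2.1.2.2.1 (add T (not p5 implies p4), F p2):
                    T (not p5 implies p4): β-rule — branch into F not p5  //  T p4.
                      branch 2.1.2.2.1.1 (add F not p5):
                        × closes — contains both p5 and not p5.
                      branch 2.1.2.2.1.2 (add T p4):
                        × closes — contains both p4 and not p4.
                  branch 2.1.2.2.2 (add F (not p5 implies p4), T p2):
                    × closes — contains both p2 and not p2.
      branch 2.2 (add T p3):
        × closes — contains both p3 and not p3.
All 22 branches close.
Every branch closed; the formula is unsatisfiable.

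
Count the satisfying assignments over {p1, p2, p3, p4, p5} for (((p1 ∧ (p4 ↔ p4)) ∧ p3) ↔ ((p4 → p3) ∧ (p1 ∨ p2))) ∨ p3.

Initial set: {((((p1 ∧ (p4 ↔ p4)) ∧ p3) ↔ ((p4 → p3) ∧ (p1 ∨ p2))) ∨ p3)}.
((((p1 ∧ (p4 ↔ p4)) ∧ p3) ↔ ((p4 → p3) ∧ (p1 ∨ p2))) ∨ p3): β-rule — branch into (((p1 ∧ (p4 ↔ p4)) ∧ p3) ↔ ((p4 → p3) ∧ (p1 ∨ p2)))  //  p3.
  branch 1 (add (((p1 ∧ (p4 ↔ p4)) ∧ p3) ↔ ((p4 → p3) ∧ (p1 ∨ p2)))):
    (((p1 ∧ (p4 ↔ p4)) ∧ p3) ↔ ((p4 → p3) ∧ (p1 ∨ p2))): β-rule — branch into ((p1 ∧ (p4 ↔ p4)) ∧ p3), ((p4 → p3) ∧ (p1 ∨ p2))  //  ¬((p1 ∧ (p4 ↔ p4)) ∧ p3), ¬((p4 → p3) ∧ (p1 ∨ p2)).
      branch 1.1 (add ((p1 ∧ (p4 ↔ p4)) ∧ p3), ((p4 → p3) ∧ (p1 ∨ p2))):
        ((p1 ∧ (p4 ↔ p4)) ∧ p3): α-rule — add (p1 ∧ (p4 ↔ p4)), p3.
        ((p4 → p3) ∧ (p1 ∨ p2)): α-rule — add (p4 → p3), (p1 ∨ p2).
        (p1 ∧ (p4 ↔ p4)): α-rule — add p1, (p4 ↔ p4).
        (p4 → p3): β-rule — branch into ¬p4  //  p3.
          branch 1.1.1 (add ¬p4):
            (p1 ∨ p2): β-rule — branch into p1  //  p2.
              branch 1.1.1.1 (add p1):
                (p4 ↔ p4): β-rule — branch into p4, p4  //  ¬p4, ¬p4.
                  branch 1.1.1.1.1 (add p4, p4):
                    × closes — contains both p4 and ¬p4.
                  branch 1.1.1.1.2 (add ¬p4, ¬p4):
                    ○ open, literals {p1=1, p3=1, p4=0}.
              branch 1.1.1.2 (add p2):
                (p4 ↔ p4): β-rule — branch into p4, p4  //  ¬p4, ¬p4.
                  branch 1.1.1.2.1 (add p4, p4):
                    × closes — contains both p4 and ¬p4.
                  branch 1.1.1.2.2 (add ¬p4, ¬p4):
                    ○ open, literals {p1=1, p2=1, p3=1, p4=0}.
          branch 1.1.2 (add p3):
            (p1 ∨ p2): β-rule — branch into p1  //  p2.
              branch 1.1.2.1 (add p1):
                (p4 ↔ p4): β-rule — branch into p4, p4  //  ¬p4, ¬p4.
                  branch 1.1.2.1.1 (add p4, p4):
                    ○ open, literals {p1=1, p3=1, p4=1}.
                  branch 1.1.2.1.2 (add ¬p4, ¬p4):
                    ○ open, literals {p1=1, p3=1, p4=0}.
              branch 1.1.2.2 (add p2):
                (p4 ↔ p4): β-rule — branch into p4, p4  //  ¬p4, ¬p4.
                  branch 1.1.2.2.1 (add p4, p4):
                    ○ open, literals {p1=1, p2=1, p3=1, p4=1}.
                  branch 1.1.2.2.2 (add ¬p4, ¬p4):
                    ○ open, literals {p1=1, p2=1, p3=1, p4=0}.
      branch 1.2 (add ¬((p1 ∧ (p4 ↔ p4)) ∧ p3), ¬((p4 → p3) ∧ (p1 ∨ p2))):
        ¬((p1 ∧ (p4 ↔ p4)) ∧ p3): β-rule — branch into ¬(p1 ∧ (p4 ↔ p4))  //  ¬p3.
          branch 1.2.1 (add ¬(p1 ∧ (p4 ↔ p4))):
            ¬((p4 → p3) ∧ (p1 ∨ p2)): β-rule — branch into ¬(p4 → p3)  //  ¬(p1 ∨ p2).
              branch 1.2.1.1 (add ¬(p4 → p3)):
                ¬(p4 → p3): α-rule — add p4, ¬p3.
                ¬(p1 ∧ (p4 ↔ p4)): β-rule — branch into ¬p1  //  ¬(p4 ↔ p4).
                  branch 1.2.1.1.1 (add ¬p1):
                    ○ open, literals {p1=0, p3=0, p4=1}.
                  branch 1.2.1.1.2 (add ¬(p4 ↔ p4)):
                    ¬(p4 ↔ p4): β-rule — branch into p4, ¬p4  //  ¬p4, p4.
                      branch 1.2.1.1.2.1 (add p4, ¬p4):
                        × closes — contains both p4 and ¬p4.
                      branch 1.2.1.1.2.2 (add ¬p4, p4):
                        × closes — contains both p4 and ¬p4.
              branch 1.2.1.2 (add ¬(p1 ∨ p2)):
                ¬(p1 ∨ p2): α-rule — add ¬p1, ¬p2.
                ¬(p1 ∧ (p4 ↔ p4)): β-rule — branch into ¬p1  //  ¬(p4 ↔ p4).
                  branch 1.2.1.2.1 (add ¬p1):
                    ○ open, literals {p1=0, p2=0}.
                  branch 1.2.1.2.2 (add ¬(p4 ↔ p4)):
                    ¬(p4 ↔ p4): β-rule — branch into p4, ¬p4  //  ¬p4, p4.
                      branch 1.2.1.2.2.1 (add p4, ¬p4):
                        × closes — contains both p4 and ¬p4.
                      branch 1.2.1.2.2.2 (add ¬p4, p4):
                        × closes — contains both p4 and ¬p4.
          branch 1.2.2 (add ¬p3):
            ¬((p4 → p3) ∧ (p1 ∨ p2)): β-rule — branch into ¬(p4 → p3)  //  ¬(p1 ∨ p2).
              branch 1.2.2.1 (add ¬(p4 → p3)):
                ¬(p4 → p3): α-rule — add p4, ¬p3.
                ○ open, literals {p3=0, p4=1}.
              branch 1.2.2.2 (add ¬(p1 ∨ p2)):
                ¬(p1 ∨ p2): α-rule — add ¬p1, ¬p2.
                ○ open, literals {p1=0, p2=0, p3=0}.
  branch 2 (add p3):
    ○ open, literals {p3=1}.
6 branches closed, 11 open.
Each open branch fixes some atoms; the unmentioned ones are free. Counting distinct full assignments: branch {p1=1, p3=1, p4=0} (p2, p5) contributes 4 new; branch {p1=1, p2=1, p3=1, p4=0} (p5) contributes 0 new; branch {p1=1, p3=1, p4=1} (p2, p5) contributes 4 new; branch {p1=1, p3=1, p4=0} (p2, p5) contributes 0 new; branch {p1=1, p2=1, p3=1, p4=1} (p5) contributes 0 new; branch {p1=1, p2=1, p3=1, p4=0} (p5) contributes 0 new; branch {p1=0, p3=0, p4=1} (p2, p5) contributes 4 new; branch {p1=0, p2=0} (p3, p4, p5) contributes 6 new; branch {p3=0, p4=1} (p1, p2, p5) contributes 4 new; branch {p1=0, p2=0, p3=0} (p4, p5) contributes 0 new; branch {p3=1} (p1, p2, p4, p5) contributes 4 new. Total: 26.

26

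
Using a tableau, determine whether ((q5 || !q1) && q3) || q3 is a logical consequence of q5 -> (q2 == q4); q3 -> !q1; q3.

Initial set: {(q5 -> (q2 == q4)); (q3 -> !q1); q3; !(((q5 || !q1) && q3) || q3)}.
!(((q5 || !q1) && q3) || q3): α-rule — add !((q5 || !q1) && q3), !q3.
× closes — contains both q3 and !q3.
All 1 branch closes.
Every branch closed, so the premises entail the conclusion.

Yes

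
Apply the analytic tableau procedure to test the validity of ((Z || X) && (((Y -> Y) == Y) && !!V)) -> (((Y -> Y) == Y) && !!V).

Assume the negation and expand:
Initial set: {!(((Z || X) && (((Y -> Y) == Y) && !!V)) -> (((Y -> Y) == Y) && !!V))}.
!(((Z || X) && (((Y -> Y) == Y) && !!V)) -> (((Y -> Y) == Y) && !!V)): α-rule — add ((Z || X) && (((Y -> Y) == Y) && !!V)), !(((Y -> Y) == Y) && !!V).
((Z || X) && (((Y -> Y) == Y) && !!V)): α-rule — add (Z || X), (((Y -> Y) == Y) && !!V).
(((Y -> Y) == Y) && !!V): α-rule — add ((Y -> Y) == Y), !!V.
!!V: drop double negation, giving V.
!(((Y -> Y) == Y) && !!V): β-rule — branch into !((Y -> Y) == Y)  //  !!!V.
  branch 1 (add !((Y -> Y) == Y)):
    (Z || X): β-rule — branch into Z  //  X.
      branch 1.1 (add Z):
        ((Y -> Y) == Y): β-rule — branch into (Y -> Y), Y  //  !(Y -> Y), !Y.
          branch 1.1.1 (add (Y -> Y), Y):
            !((Y -> Y) == Y): β-rule — branch into (Y -> Y), !Y  //  !(Y -> Y), Y.
              branch 1.1.1.1 (add (Y -> Y), !Y):
                × closes — contains both Y and !Y.
              branch 1.1.1.2 (add !(Y -> Y), Y):
                !(Y -> Y): α-rule — add Y, !Y.
                × closes — contains both Y and !Y.
          branch 1.1.2 (add !(Y -> Y), !Y):
            !(Y -> Y): α-rule — add Y, !Y.
            × closes — contains both Y and !Y.
      branch 1.2 (add X):
        ((Y -> Y) == Y): β-rule — branch into (Y -> Y), Y  //  !(Y -> Y), !Y.
          branch 1.2.1 (add (Y -> Y), Y):
            !((Y -> Y) == Y): β-rule — branch into (Y -> Y), !Y  //  !(Y -> Y), Y.
              branch 1.2.1.1 (add (Y -> Y), !Y):
                × closes — contains both Y and !Y.
              branch 1.2.1.2 (add !(Y -> Y), Y):
                !(Y -> Y): α-rule — add Y, !Y.
                × closes — contains both Y and !Y.
          branch 1.2.2 (add !(Y -> Y), !Y):
            !(Y -> Y): α-rule — add Y, !Y.
            × closes — contains both Y and !Y.
  branch 2 (add !!!V):
    !!!V: drop double negation, giving !V.
    × closes — contains both V and !V.
All 7 branches close.
Every branch closed, so the negation is unsatisfiable and the formula is valid.

Valid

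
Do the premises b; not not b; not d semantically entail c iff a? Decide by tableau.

Initial set: {b; not not b; not d; not (c iff a)}.
not not b: drop double negation, giving b.
not (c iff a): β-rule — branch into c, not a  //  not c, a.
  branch 1 (add c, not a):
    ○ open, literals {a=0, b=1, c=1, d=0}.
  branch 2 (add not c, a):
    ○ open, literals {a=1, b=1, c=0, d=0}.
0 branches closed, 2 open.
An open branch gives a countermodel: a=0, b=1, c=1, d=0 (unmentioned atoms arbitrary); the premises hold there but the conclusion fails.

No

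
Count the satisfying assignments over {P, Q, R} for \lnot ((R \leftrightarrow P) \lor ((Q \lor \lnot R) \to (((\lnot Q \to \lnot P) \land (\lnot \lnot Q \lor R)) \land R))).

2

Initial set: {\lnot ((R \leftrightarrow P) \lor ((Q \lor \lnot R) \to (((\lnot Q \to \lnot P) \land (\lnot \lnot Q \lor R)) \land R)))}.
\lnot ((R \leftrightarrow P) \lor ((Q \lor \lnot R) \to (((\lnot Q \to \lnot P) \land (\lnot \lnot Q \lor R)) \land R))): α-rule — add \lnot (R \leftrightarrow P), \lnot ((Q \lor \lnot R) \to (((\lnot Q \to \lnot P) \land (\lnot \lnot Q \lor R)) \land R)).
\lnot ((Q \lor \lnot R) \to (((\lnot Q \to \lnot P) \land (\lnot \lnot Q \lor R)) \land R)): α-rule — add (Q \lor \lnot R), \lnot (((\lnot Q \to \lnot P) \land (\lnot \lnot Q \lor R)) \land R).
\lnot (R \leftrightarrow P): β-rule — branch into R, \lnot P  //  \lnot R, P.
  branch 1 (add R, \lnot P):
    (Q \lor \lnot R): β-rule — branch into Q  //  \lnot R.
      branch 1.1 (add Q):
        \lnot (((\lnot Q \to \lnot P) \land (\lnot \lnot Q \lor R)) \land R): β-rule — branch into \lnot ((\lnot Q \to \lnot P) \land (\lnot \lnot Q \lor R))  //  \lnot R.
          branch 1.1.1 (add \lnot ((\lnot Q \to \lnot P) \land (\lnot \lnot Q \lor R))):
            \lnot ((\lnot Q \to \lnot P) \land (\lnot \lnot Q \lor R)): β-rule — branch into \lnot (\lnot Q \to \lnot P)  //  \lnot (\lnot \lnot Q \lor R).
              branch 1.1.1.1 (add \lnot (\lnot Q \to \lnot P)):
                \lnot (\lnot Q \to \lnot P): α-rule — add \lnot Q, \lnot \lnot P.
                × closes — contains both Q and \lnot Q.
              branch 1.1.1.2 (add \lnot (\lnot \lnot Q \lor R)):
                \lnot (\lnot \lnot Q \lor R): α-rule — add \lnot \lnot \lnot Q, \lnot R.
                × closes — contains both R and \lnot R.
          branch 1.1.2 (add \lnot R):
            × closes — contains both R and \lnot R.
      branch 1.2 (add \lnot R):
        × closes — contains both R and \lnot R.
  branch 2 (add \lnot R, P):
    (Q \lor \lnot R): β-rule — branch into Q  //  \lnot R.
      branch 2.1 (add Q):
        \lnot (((\lnot Q \to \lnot P) \land (\lnot \lnot Q \lor R)) \land R): β-rule — branch into \lnot ((\lnot Q \to \lnot P) \land (\lnot \lnot Q \lor R))  //  \lnot R.
          branch 2.1.1 (add \lnot ((\lnot Q \to \lnot P) \land (\lnot \lnot Q \lor R))):
            \lnot ((\lnot Q \to \lnot P) \land (\lnot \lnot Q \lor R)): β-rule — branch into \lnot (\lnot Q \to \lnot P)  //  \lnot (\lnot \lnot Q \lor R).
              branch 2.1.1.1 (add \lnot (\lnot Q \to \lnot P)):
                \lnot (\lnot Q \to \lnot P): α-rule — add \lnot Q, \lnot \lnot P.
                × closes — contains both Q and \lnot Q.
              branch 2.1.1.2 (add \lnot (\lnot \lnot Q \lor R)):
                \lnot (\lnot \lnot Q \lor R): α-rule — add \lnot \lnot \lnot Q, \lnot R.
                \lnot \lnot \lnot Q: drop double negation, giving \lnot Q.
                × closes — contains both Q and \lnot Q.
          branch 2.1.2 (add \lnot R):
            ○ open, literals {P=1, Q=1, R=0}.
      branch 2.2 (add \lnot R):
        \lnot (((\lnot Q \to \lnot P) \land (\lnot \lnot Q \lor R)) \land R): β-rule — branch into \lnot ((\lnot Q \to \lnot P) \land (\lnot \lnot Q \lor R))  //  \lnot R.
          branch 2.2.1 (add \lnot ((\lnot Q \to \lnot P) \land (\lnot \lnot Q \lor R))):
            \lnot ((\lnot Q \to \lnot P) \land (\lnot \lnot Q \lor R)): β-rule — branch into \lnot (\lnot Q \to \lnot P)  //  \lnot (\lnot \lnot Q \lor R).
              branch 2.2.1.1 (add \lnot (\lnot Q \to \lnot P)):
                \lnot (\lnot Q \to \lnot P): α-rule — add \lnot Q, \lnot \lnot P.
                ○ open, literals {P=1, Q=0, R=0}.
              branch 2.2.1.2 (add \lnot (\lnot \lnot Q \lor R)):
                \lnot (\lnot \lnot Q \lor R): α-rule — add \lnot \lnot \lnot Q, \lnot R.
                \lnot \lnot \lnot Q: drop double negation, giving \lnot Q.
                ○ open, literals {P=1, Q=0, R=0}.
          branch 2.2.2 (add \lnot R):
            ○ open, literals {P=1, R=0}.
6 branches closed, 4 open.
Each open branch fixes some atoms; the unmentioned ones are free. Counting distinct full assignments: branch {P=1, Q=1, R=0} (none free) contributes 1 new; branch {P=1, Q=0, R=0} (none free) contributes 1 new; branch {P=1, Q=0, R=0} (none free) contributes 0 new; branch {P=1, R=0} (Q) contributes 0 new. Total: 2.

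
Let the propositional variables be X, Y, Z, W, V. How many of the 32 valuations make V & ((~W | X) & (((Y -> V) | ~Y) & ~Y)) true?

Initial set: {T (V & ((~W | X) & (((Y -> V) | ~Y) & ~Y)))}.
T (V & ((~W | X) & (((Y -> V) | ~Y) & ~Y))): α-rule — add T V, T ((~W | X) & (((Y -> V) | ~Y) & ~Y)).
T ((~W | X) & (((Y -> V) | ~Y) & ~Y)): α-rule — add T (~W | X), T (((Y -> V) | ~Y) & ~Y).
T (((Y -> V) | ~Y) & ~Y): α-rule — add T ((Y -> V) | ~Y), T ~Y.
T (~W | X): β-rule — branch into T ~W  //  T X.
  branch 1 (add T ~W):
    T ((Y -> V) | ~Y): β-rule — branch into T (Y -> V)  //  T ~Y.
      branch 1.1 (add T (Y -> V)):
        T (Y -> V): β-rule — branch into F Y  //  T V.
          branch 1.1.1 (add F Y):
            ○ open, literals {V=T, W=F, Y=F}.
          branch 1.1.2 (add T V):
            ○ open, literals {V=T, W=F, Y=F}.
      branch 1.2 (add T ~Y):
        ○ open, literals {V=T, W=F, Y=F}.
  branch 2 (add T X):
    T ((Y -> V) | ~Y): β-rule — branch into T (Y -> V)  //  T ~Y.
      branch 2.1 (add T (Y -> V)):
        T (Y -> V): β-rule — branch into F Y  //  T V.
          branch 2.1.1 (add F Y):
            ○ open, literals {V=T, X=T, Y=F}.
          branch 2.1.2 (add T V):
            ○ open, literals {V=T, X=T, Y=F}.
      branch 2.2 (add T ~Y):
        ○ open, literals {V=T, X=T, Y=F}.
0 branches closed, 6 open.
Each open branch fixes some atoms; the unmentioned ones are free. Counting distinct full assignments: branch {V=T, W=F, Y=F} (X, Z) contributes 4 new; branch {V=T, W=F, Y=F} (X, Z) contributes 0 new; branch {V=T, W=F, Y=F} (X, Z) contributes 0 new; branch {V=T, X=T, Y=F} (Z, W) contributes 2 new; branch {V=T, X=T, Y=F} (Z, W) contributes 0 new; branch {V=T, X=T, Y=F} (Z, W) contributes 0 new. Total: 6.

6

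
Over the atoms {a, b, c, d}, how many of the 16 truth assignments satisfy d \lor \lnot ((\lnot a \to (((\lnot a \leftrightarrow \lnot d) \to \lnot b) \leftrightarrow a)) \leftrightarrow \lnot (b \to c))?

Initial set: {(d \lor \lnot ((\lnot a \to (((\lnot a \leftrightarrow \lnot d) \to \lnot b) \leftrightarrow a)) \leftrightarrow \lnot (b \to c)))}.
(d \lor \lnot ((\lnot a \to (((\lnot a \leftrightarrow \lnot d) \to \lnot b) \leftrightarrow a)) \leftrightarrow \lnot (b \to c))): β-rule — branch into d  //  \lnot ((\lnot a \to (((\lnot a \leftrightarrow \lnot d) \to \lnot b) \leftrightarrow a)) \leftrightarrow \lnot (b \to c)).
  branch 1 (add d):
    ○ open, literals {d=1}.
  branch 2 (add \lnot ((\lnot a \to (((\lnot a \leftrightarrow \lnot d) \to \lnot b) \leftrightarrow a)) \leftrightarrow \lnot (b \to c))):
    \lnot ((\lnot a \to (((\lnot a \leftrightarrow \lnot d) \to \lnot b) \leftrightarrow a)) \leftrightarrow \lnot (b \to c)): β-rule — branch into (\lnot a \to (((\lnot a \leftrightarrow \lnot d) \to \lnot b) \leftrightarrow a)), \lnot \lnot (b \to c)  //  \lnot (\lnot a \to (((\lnot a \leftrightarrow \lnot d) \to \lnot b) \leftrightarrow a)), \lnot (b \to c).
      branch 2.1 (add (\lnot a \to (((\lnot a \leftrightarrow \lnot d) \to \lnot b) \leftrightarrow a)), \lnot \lnot (b \to c)):
        (\lnot a \to (((\lnot a \leftrightarrow \lnot d) \to \lnot b) \leftrightarrow a)): β-rule — branch into \lnot \lnot a  //  (((\lnot a \leftrightarrow \lnot d) \to \lnot b) \leftrightarrow a).
          branch 2.1.1 (add \lnot \lnot a):
            \lnot \lnot (b \to c): β-rule — branch into \lnot b  //  c.
              branch 2.1.1.1 (add \lnot b):
                ○ open, literals {a=1, b=0}.
              branch 2.1.1.2 (add c):
                ○ open, literals {a=1, c=1}.
          branch 2.1.2 (add (((\lnot a \leftrightarrow \lnot d) \to \lnot b) \leftrightarrow a)):
            \lnot \lnot (b \to c): β-rule — branch into \lnot b  //  c.
              branch 2.1.2.1 (add \lnot b):
                (((\lnot a \leftrightarrow \lnot d) \to \lnot b) \leftrightarrow a): β-rule — branch into ((\lnot a \leftrightarrow \lnot d) \to \lnot b), a  //  \lnot ((\lnot a \leftrightarrow \lnot d) \to \lnot b), \lnot a.
                  branch 2.1.2.1.1 (add ((\lnot a \leftrightarrow \lnot d) \to \lnot b), a):
                    ((\lnot a \leftrightarrow \lnot d) \to \lnot b): β-rule — branch into \lnot (\lnot a \leftrightarrow \lnot d)  //  \lnot b.
                      branch 2.1.2.1.1.1 (add \lnot (\lnot a \leftrightarrow \lnot d)):
                        \lnot (\lnot a \leftrightarrow \lnot d): β-rule — branch into \lnot a, \lnot \lnot d  //  \lnot \lnot a, \lnot d.
                          branch 2.1.2.1.1.1.1 (add \lnot a, \lnot \lnot d):
                            × closes — contains both a and \lnot a.
                          branch 2.1.2.1.1.1.2 (add \lnot \lnot a, \lnot d):
                            ○ open, literals {a=1, b=0, d=0}.
                      branch 2.1.2.1.1.2 (add \lnot b):
                        ○ open, literals {a=1, b=0}.
                  branch 2.1.2.1.2 (add \lnot ((\lnot a \leftrightarrow \lnot d) \to \lnot b), \lnot a):
                    \lnot ((\lnot a \leftrightarrow \lnot d) \to \lnot b): α-rule — add (\lnot a \leftrightarrow \lnot d), \lnot \lnot b.
                    × closes — contains both b and \lnot b.
              branch 2.1.2.2 (add c):
                (((\lnot a \leftrightarrow \lnot d) \to \lnot b) \leftrightarrow a): β-rule — branch into ((\lnot a \leftrightarrow \lnot d) \to \lnot b), a  //  \lnot ((\lnot a \leftrightarrow \lnot d) \to \lnot b), \lnot a.
                  branch 2.1.2.2.1 (add ((\lnot a \leftrightarrow \lnot d) \to \lnot b), a):
                    ((\lnot a \leftrightarrow \lnot d) \to \lnot b): β-rule — branch into \lnot (\lnot a \leftrightarrow \lnot d)  //  \lnot b.
                      branch 2.1.2.2.1.1 (add \lnot (\lnot a \leftrightarrow \lnot d)):
                        \lnot (\lnot a \leftrightarrow \lnot d): β-rule — branch into \lnot a, \lnot \lnot d  //  \lnot \lnot a, \lnot d.
                          branch 2.1.2.2.1.1.1 (add \lnot a, \lnot \lnot d):
                            × closes — contains both a and \lnot a.
                          branch 2.1.2.2.1.1.2 (add \lnot \lnot a, \lnot d):
                            ○ open, literals {a=1, c=1, d=0}.
                      branch 2.1.2.2.1.2 (add \lnot b):
                        ○ open, literals {a=1, b=0, c=1}.
                  branch 2.1.2.2.2 (add \lnot ((\lnot a \leftrightarrow \lnot d) \to \lnot b), \lnot a):
                    \lnot ((\lnot a \leftrightarrow \lnot d) \to \lnot b): α-rule — add (\lnot a \leftrightarrow \lnot d), \lnot \lnot b.
                    (\lnot a \leftrightarrow \lnot d): β-rule — branch into \lnot a, \lnot d  //  \lnot \lnot a, \lnot \lnot d.
                      branch 2.1.2.2.2.1 (add \lnot a, \lnot d):
                        ○ open, literals {a=0, b=1, c=1, d=0}.
                      branch 2.1.2.2.2.2 (add \lnot \lnot a, \lnot \lnot d):
                        × closes — contains both a and \lnot a.
      branch 2.2 (add \lnot (\lnot a \to (((\lnot a \leftrightarrow \lnot d) \to \lnot b) \leftrightarrow a)), \lnot (b \to c)):
        \lnot (\lnot a \to (((\lnot a \leftrightarrow \lnot d) \to \lnot b) \leftrightarrow a)): α-rule — add \lnot a, \lnot (((\lnot a \leftrightarrow \lnot d) \to \lnot b) \leftrightarrow a).
        \lnot (b \to c): α-rule — add b, \lnot c.
        \lnot (((\lnot a \leftrightarrow \lnot d) \to \lnot b) \leftrightarrow a): β-rule — branch into ((\lnot a \leftrightarrow \lnot d) \to \lnot b), \lnot a  //  \lnot ((\lnot a \leftrightarrow \lnot d) \to \lnot b), a.
          branch 2.2.1 (add ((\lnot a \leftrightarrow \lnot d) \to \lnot b), \lnot a):
            ((\lnot a \leftrightarrow \lnot d) \to \lnot b): β-rule — branch into \lnot (\lnot a \leftrightarrow \lnot d)  //  \lnot b.
              branch 2.2.1.1 (add \lnot (\lnot a \leftrightarrow \lnot d)):
                \lnot (\lnot a \leftrightarrow \lnot d): β-rule — branch into \lnot a, \lnot \lnot d  //  \lnot \lnot a, \lnot d.
                  branch 2.2.1.1.1 (add \lnot a, \lnot \lnot d):
                    ○ open, literals {a=0, b=1, c=0, d=1}.
                  branch 2.2.1.1.2 (add \lnot \lnot a, \lnot d):
                    × closes — contains both a and \lnot a.
              branch 2.2.1.2 (add \lnot b):
                × closes — contains both b and \lnot b.
          branch 2.2.2 (add \lnot ((\lnot a \leftrightarrow \lnot d) \to \lnot b), a):
            × closes — contains both a and \lnot a.
7 branches closed, 9 open.
Each open branch fixes some atoms; the unmentioned ones are free. Counting distinct full assignments: branch {d=1} (a, b, c) contributes 8 new; branch {a=1, b=0} (c, d) contributes 2 new; branch {a=1, c=1} (b, d) contributes 1 new; branch {a=1, b=0, d=0} (c) contributes 0 new; branch {a=1, b=0} (c, d) contributes 0 new; branch {a=1, c=1, d=0} (b) contributes 0 new; branch {a=1, b=0, c=1} (d) contributes 0 new; branch {a=0, b=1, c=1, d=0} (none free) contributes 1 new; branch {a=0, b=1, c=0, d=1} (none free) contributes 0 new. Total: 12.

12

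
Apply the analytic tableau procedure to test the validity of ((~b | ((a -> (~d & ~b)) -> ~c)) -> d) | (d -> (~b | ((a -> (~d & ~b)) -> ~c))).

Assume the negation and expand:
Initial set: {F (((~b | ((a -> (~d & ~b)) -> ~c)) -> d) | (d -> (~b | ((a -> (~d & ~b)) -> ~c))))}.
F (((~b | ((a -> (~d & ~b)) -> ~c)) -> d) | (d -> (~b | ((a -> (~d & ~b)) -> ~c)))): α-rule — add F ((~b | ((a -> (~d & ~b)) -> ~c)) -> d), F (d -> (~b | ((a -> (~d & ~b)) -> ~c))).
F ((~b | ((a -> (~d & ~b)) -> ~c)) -> d): α-rule — add T (~b | ((a -> (~d & ~b)) -> ~c)), F d.
F (d -> (~b | ((a -> (~d & ~b)) -> ~c))): α-rule — add T d, F (~b | ((a -> (~d & ~b)) -> ~c)).
× closes — contains both d and ~d.
All 1 branch closes.
Every branch closed, so the negation is unsatisfiable and the formula is valid.

Valid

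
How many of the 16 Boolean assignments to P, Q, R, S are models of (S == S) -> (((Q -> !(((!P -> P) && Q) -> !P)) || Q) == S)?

8

Initial set: {((S == S) -> (((Q -> !(((!P -> P) && Q) -> !P)) || Q) == S))}.
((S == S) -> (((Q -> !(((!P -> P) && Q) -> !P)) || Q) == S)): β-rule — branch into !(S == S)  //  (((Q -> !(((!P -> P) && Q) -> !P)) || Q) == S).
  branch 1 (add !(S == S)):
    !(S == S): β-rule — branch into S, !S  //  !S, S.
      branch 1.1 (add S, !S):
        × closes — contains both S and !S.
      branch 1.2 (add !S, S):
        × closes — contains both S and !S.
  branch 2 (add (((Q -> !(((!P -> P) && Q) -> !P)) || Q) == S)):
    (((Q -> !(((!P -> P) && Q) -> !P)) || Q) == S): β-rule — branch into ((Q -> !(((!P -> P) && Q) -> !P)) || Q), S  //  !((Q -> !(((!P -> P) && Q) -> !P)) || Q), !S.
      branch 2.1 (add ((Q -> !(((!P -> P) && Q) -> !P)) || Q), S):
        ((Q -> !(((!P -> P) && Q) -> !P)) || Q): β-rule — branch into (Q -> !(((!P -> P) && Q) -> !P))  //  Q.
          branch 2.1.1 (add (Q -> !(((!P -> P) && Q) -> !P))):
            (Q -> !(((!P -> P) && Q) -> !P)): β-rule — branch into !Q  //  !(((!P -> P) && Q) -> !P).
              branch 2.1.1.1 (add !Q):
                ○ open, literals {Q=false, S=true}.
              branch 2.1.1.2 (add !(((!P -> P) && Q) -> !P)):
                !(((!P -> P) && Q) -> !P): α-rule — add ((!P -> P) && Q), !!P.
                ((!P -> P) && Q): α-rule — add (!P -> P), Q.
                (!P -> P): β-rule — branch into !!P  //  P.
                  branch 2.1.1.2.1 (add !!P):
                    ○ open, literals {P=true, Q=true, S=true}.
                  branch 2.1.1.2.2 (add P):
                    ○ open, literals {P=true, Q=true, S=true}.
          branch 2.1.2 (add Q):
            ○ open, literals {Q=true, S=true}.
      branch 2.2 (add !((Q -> !(((!P -> P) && Q) -> !P)) || Q), !S):
        !((Q -> !(((!P -> P) && Q) -> !P)) || Q): α-rule — add !(Q -> !(((!P -> P) && Q) -> !P)), !Q.
        !(Q -> !(((!P -> P) && Q) -> !P)): α-rule — add Q, !!(((!P -> P) && Q) -> !P).
        × closes — contains both Q and !Q.
3 branches closed, 4 open.
Each open branch fixes some atoms; the unmentioned ones are free. Counting distinct full assignments: branch {Q=false, S=true} (P, R) contributes 4 new; branch {P=true, Q=true, S=true} (R) contributes 2 new; branch {P=true, Q=true, S=true} (R) contributes 0 new; branch {Q=true, S=true} (P, R) contributes 2 new. Total: 8.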